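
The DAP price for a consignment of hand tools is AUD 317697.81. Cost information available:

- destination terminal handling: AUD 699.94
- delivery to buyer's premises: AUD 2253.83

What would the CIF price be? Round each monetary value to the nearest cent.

From DAP to CIF, the seller no longer bears: destination terminal, delivery.
CIF price = 317697.81 − 699.94 − 2253.83 = 314744.04

CIF price: AUD 314744.04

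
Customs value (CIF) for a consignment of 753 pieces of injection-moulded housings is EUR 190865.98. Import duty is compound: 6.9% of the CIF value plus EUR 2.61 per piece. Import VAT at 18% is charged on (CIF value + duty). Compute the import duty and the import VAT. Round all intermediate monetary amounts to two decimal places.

Ad valorem component: 190865.98 × 6.9% = 13169.75
Specific component: 753 × 2.61 = 1965.33
Import duty = 13169.75 + 1965.33 = 15135.08
VAT base = CIF + duty = 190865.98 + 15135.08 = 206001.06
Import VAT = 206001.06 × 18% = 37080.19

Import duty: EUR 15135.08; import VAT: EUR 37080.19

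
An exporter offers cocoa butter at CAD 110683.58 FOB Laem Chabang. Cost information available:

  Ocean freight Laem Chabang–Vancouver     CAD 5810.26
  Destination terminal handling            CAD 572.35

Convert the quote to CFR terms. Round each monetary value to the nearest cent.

Not relevant to the conversion: destination terminal — on the buyer under both terms; not part of either seller's price.
From FOB to CFR, the seller additionally bears: freight.
CFR price = 110683.58 + 5810.26 = 116493.84

CFR price: CAD 116493.84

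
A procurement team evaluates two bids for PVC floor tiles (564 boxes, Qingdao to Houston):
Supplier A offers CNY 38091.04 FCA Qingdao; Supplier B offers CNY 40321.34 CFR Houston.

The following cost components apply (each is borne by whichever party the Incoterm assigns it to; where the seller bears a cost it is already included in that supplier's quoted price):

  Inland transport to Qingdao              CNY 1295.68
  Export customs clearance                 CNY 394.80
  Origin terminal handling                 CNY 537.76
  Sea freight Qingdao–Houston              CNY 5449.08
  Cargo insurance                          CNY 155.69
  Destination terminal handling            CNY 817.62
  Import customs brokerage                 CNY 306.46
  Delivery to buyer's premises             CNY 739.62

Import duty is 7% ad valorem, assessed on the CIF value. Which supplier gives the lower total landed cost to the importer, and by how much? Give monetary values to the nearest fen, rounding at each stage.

Supplier B is cheaper by CNY 4019.50

Supplier A (FCA):
CIF value = FCA price + origin terminal + freight + insurance = 38091.04 + 537.76 + 5449.08 + 155.69 = 44233.57
Import duty = 44233.57 × 7% = 3096.35
Buyer bears (A): 537.76 + 5449.08 + 155.69 + 817.62 + 306.46 + 739.62 = 8006.23
Landed cost (A) = invoice 38091.04 + 8006.23 + duty 3096.35 = 49193.62
Supplier B (CFR):
CIF value = CFR price + insurance = 40321.34 + 155.69 = 40477.03
Import duty = 40477.03 × 7% = 2833.39
Buyer bears (B): 155.69 + 817.62 + 306.46 + 739.62 = 2019.39
Landed cost (B) = invoice 40321.34 + 2019.39 + duty 2833.39 = 45174.12
Difference = |49193.62 − 45174.12| = 4019.50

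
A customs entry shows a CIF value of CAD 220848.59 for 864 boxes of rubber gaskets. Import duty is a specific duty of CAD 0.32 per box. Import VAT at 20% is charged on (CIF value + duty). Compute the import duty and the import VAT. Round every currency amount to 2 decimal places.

Import duty: CAD 276.48; import VAT: CAD 44225.01

Import duty = 864 × 0.32 = 276.48
VAT base = CIF + duty = 220848.59 + 276.48 = 221125.07
Import VAT = 221125.07 × 20% = 44225.01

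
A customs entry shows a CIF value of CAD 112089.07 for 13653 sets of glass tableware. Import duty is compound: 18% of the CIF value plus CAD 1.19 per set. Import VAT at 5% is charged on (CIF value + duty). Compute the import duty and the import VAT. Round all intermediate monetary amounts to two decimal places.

Ad valorem component: 112089.07 × 18% = 20176.03
Specific component: 13653 × 1.19 = 16247.07
Import duty = 20176.03 + 16247.07 = 36423.10
VAT base = CIF + duty = 112089.07 + 36423.10 = 148512.17
Import VAT = 148512.17 × 5% = 7425.61

Import duty: CAD 36423.10; import VAT: CAD 7425.61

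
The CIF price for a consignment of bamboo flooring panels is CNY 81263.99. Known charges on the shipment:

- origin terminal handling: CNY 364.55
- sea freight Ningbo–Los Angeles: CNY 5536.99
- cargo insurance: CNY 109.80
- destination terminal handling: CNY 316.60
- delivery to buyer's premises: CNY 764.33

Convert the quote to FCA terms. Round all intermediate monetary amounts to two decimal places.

Not relevant to the conversion: delivery, destination terminal — on the buyer under both terms; not part of either seller's price.
From CIF to FCA, the seller no longer bears: origin terminal, freight, insurance.
FCA price = 81263.99 − 364.55 − 5536.99 − 109.80 = 75252.65

FCA price: CNY 75252.65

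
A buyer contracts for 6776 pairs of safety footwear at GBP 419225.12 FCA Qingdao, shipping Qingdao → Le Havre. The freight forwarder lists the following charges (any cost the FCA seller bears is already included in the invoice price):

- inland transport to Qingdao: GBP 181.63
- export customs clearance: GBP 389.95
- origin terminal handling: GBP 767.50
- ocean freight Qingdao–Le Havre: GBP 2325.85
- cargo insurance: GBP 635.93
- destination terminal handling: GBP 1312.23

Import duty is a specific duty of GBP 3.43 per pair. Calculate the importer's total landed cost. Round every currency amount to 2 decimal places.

FCA: the seller delivers export-cleared goods to the carrier; the buyer bears costs from that point.
Already in the invoice (seller's account under FCA): inland to port, export clearance — exclude.
CIF value = FCA price + origin terminal + freight + insurance = 419225.12 + 767.50 + 2325.85 + 635.93 = 422954.40
Import duty = 6776 × 3.43 = 23241.68
Buyer bears: origin terminal 767.50 + freight 2325.85 + insurance 635.93 + destination terminal 1312.23 + duty 23241.68 = 28283.19
Landed cost = invoice 419225.12 + 28283.19 = 447508.31

Total landed cost: GBP 447508.31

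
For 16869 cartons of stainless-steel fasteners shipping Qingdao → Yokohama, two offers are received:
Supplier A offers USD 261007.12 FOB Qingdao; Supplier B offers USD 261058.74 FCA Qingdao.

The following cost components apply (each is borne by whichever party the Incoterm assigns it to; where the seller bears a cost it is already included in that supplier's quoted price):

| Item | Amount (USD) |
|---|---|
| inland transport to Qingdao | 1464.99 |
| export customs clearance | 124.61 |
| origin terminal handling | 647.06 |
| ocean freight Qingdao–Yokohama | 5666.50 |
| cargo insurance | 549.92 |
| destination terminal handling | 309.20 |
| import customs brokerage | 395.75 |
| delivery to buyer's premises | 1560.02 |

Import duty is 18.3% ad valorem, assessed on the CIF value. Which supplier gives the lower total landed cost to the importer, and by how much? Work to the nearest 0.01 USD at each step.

Supplier A (FOB):
CIF value = FOB price + freight + insurance = 261007.12 + 5666.50 + 549.92 = 267223.54
Import duty = 267223.54 × 18.3% = 48901.91
Buyer bears (A): 5666.50 + 549.92 + 309.20 + 395.75 + 1560.02 = 8481.39
Landed cost (A) = invoice 261007.12 + 8481.39 + duty 48901.91 = 318390.42
Supplier B (FCA):
CIF value = FCA price + origin terminal + freight + insurance = 261058.74 + 647.06 + 5666.50 + 549.92 = 267922.22
Import duty = 267922.22 × 18.3% = 49029.77
Buyer bears (B): 647.06 + 5666.50 + 549.92 + 309.20 + 395.75 + 1560.02 = 9128.45
Landed cost (B) = invoice 261058.74 + 9128.45 + duty 49029.77 = 319216.96
Difference = |318390.42 − 319216.96| = 826.54

Supplier A is cheaper by USD 826.54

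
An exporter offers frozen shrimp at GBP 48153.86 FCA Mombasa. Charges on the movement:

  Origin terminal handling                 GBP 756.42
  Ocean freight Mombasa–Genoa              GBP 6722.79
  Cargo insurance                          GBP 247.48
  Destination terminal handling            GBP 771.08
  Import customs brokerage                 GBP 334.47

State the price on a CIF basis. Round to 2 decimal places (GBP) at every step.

Not relevant to the conversion: destination terminal, brokerage — on the buyer under both terms; not part of either seller's price.
From FCA to CIF, the seller additionally bears: origin terminal, freight, insurance.
CIF price = 48153.86 + 756.42 + 6722.79 + 247.48 = 55880.55

CIF price: GBP 55880.55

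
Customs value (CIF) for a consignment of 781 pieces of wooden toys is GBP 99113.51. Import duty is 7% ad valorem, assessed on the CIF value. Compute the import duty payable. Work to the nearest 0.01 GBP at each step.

Import duty: GBP 6937.95

Import duty = 99113.51 × 7% = 6937.95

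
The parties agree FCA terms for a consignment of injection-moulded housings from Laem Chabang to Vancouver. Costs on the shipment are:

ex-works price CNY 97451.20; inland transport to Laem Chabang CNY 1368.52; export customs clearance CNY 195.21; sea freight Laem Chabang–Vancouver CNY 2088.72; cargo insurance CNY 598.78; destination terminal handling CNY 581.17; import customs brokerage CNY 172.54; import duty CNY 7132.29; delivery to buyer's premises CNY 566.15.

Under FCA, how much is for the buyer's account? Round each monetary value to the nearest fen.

Buyer's account: CNY 11139.65

FCA: the seller delivers export-cleared goods to the carrier; the buyer bears costs from that point.
Seller's account: goods 97451.20 + inland to port 1368.52 + export clearance 195.21 = 99014.93
Buyer's account: freight 2088.72 + insurance 598.78 + destination terminal 581.17 + brokerage 172.54 + duty 7132.29 + delivery 566.15 = 11139.65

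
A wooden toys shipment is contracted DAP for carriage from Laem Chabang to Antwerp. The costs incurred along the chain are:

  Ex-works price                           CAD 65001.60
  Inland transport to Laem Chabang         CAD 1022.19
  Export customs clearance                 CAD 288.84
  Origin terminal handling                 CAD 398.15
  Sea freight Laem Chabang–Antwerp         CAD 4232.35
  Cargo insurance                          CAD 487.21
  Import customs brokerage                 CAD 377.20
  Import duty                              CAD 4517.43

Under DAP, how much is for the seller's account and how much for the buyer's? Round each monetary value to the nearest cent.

Seller: CAD 71430.34; buyer: CAD 4894.63

DAP: the seller bears all costs to the named destination except import duty and clearance.
Seller's account: goods 65001.60 + inland to port 1022.19 + export clearance 288.84 + origin terminal 398.15 + freight 4232.35 + insurance 487.21 = 71430.34
Buyer's account: brokerage 377.20 + duty 4517.43 = 4894.63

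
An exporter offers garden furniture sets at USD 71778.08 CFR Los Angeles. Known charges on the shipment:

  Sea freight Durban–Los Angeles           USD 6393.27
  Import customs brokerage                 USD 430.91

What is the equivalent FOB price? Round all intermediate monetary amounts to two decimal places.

FOB price: USD 65384.81

Not relevant to the conversion: brokerage — on the buyer under both terms; not part of either seller's price.
From CFR to FOB, the seller no longer bears: freight.
FOB price = 71778.08 − 6393.27 = 65384.81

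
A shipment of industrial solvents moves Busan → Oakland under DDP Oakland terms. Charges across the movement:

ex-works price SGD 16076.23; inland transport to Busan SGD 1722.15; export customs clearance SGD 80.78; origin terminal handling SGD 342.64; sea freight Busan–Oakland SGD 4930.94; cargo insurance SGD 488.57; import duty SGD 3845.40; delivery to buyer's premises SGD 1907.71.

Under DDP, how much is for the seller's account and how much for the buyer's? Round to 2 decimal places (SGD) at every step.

Seller: SGD 29394.42; buyer: SGD 0.00

DDP: the seller bears all costs including import duty.
Seller's account: goods 16076.23 + inland to port 1722.15 + export clearance 80.78 + origin terminal 342.64 + freight 4930.94 + insurance 488.57 + duty 3845.40 + delivery 1907.71 = 29394.42
Buyer's account: 0.00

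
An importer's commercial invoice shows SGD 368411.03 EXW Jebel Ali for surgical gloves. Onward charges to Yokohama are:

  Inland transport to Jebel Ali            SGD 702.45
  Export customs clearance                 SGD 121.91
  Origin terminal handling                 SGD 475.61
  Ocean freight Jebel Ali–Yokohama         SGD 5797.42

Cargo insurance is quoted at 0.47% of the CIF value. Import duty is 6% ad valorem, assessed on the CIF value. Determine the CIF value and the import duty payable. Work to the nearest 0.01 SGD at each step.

CIF value: SGD 377281.64; import duty: SGD 22636.90

Let C be the CIF value. C = EXW price + pre-shipment costs + freight + 0.47% × C
C − 0.47% × C = 368411.03 + 702.45 + 121.91 + 475.61 + 5797.42
0.9953 × C = 375508.42
C = 375508.42 / 0.9953 = 377281.64
Insurance premium = 0.47% × 377281.64 = 1773.22
Import duty = 377281.64 × 6% = 22636.90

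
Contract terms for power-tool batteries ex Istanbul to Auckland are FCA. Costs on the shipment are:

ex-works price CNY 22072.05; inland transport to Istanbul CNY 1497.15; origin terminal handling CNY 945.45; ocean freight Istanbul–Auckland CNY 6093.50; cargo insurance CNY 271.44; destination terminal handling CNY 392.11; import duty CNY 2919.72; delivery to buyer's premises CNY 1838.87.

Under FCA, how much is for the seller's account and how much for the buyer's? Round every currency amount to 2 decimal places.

FCA: the seller delivers export-cleared goods to the carrier; the buyer bears costs from that point.
Seller's account: goods 22072.05 + inland to port 1497.15 = 23569.20
Buyer's account: origin terminal 945.45 + freight 6093.50 + insurance 271.44 + destination terminal 392.11 + duty 2919.72 + delivery 1838.87 = 12461.09

Seller: CNY 23569.20; buyer: CNY 12461.09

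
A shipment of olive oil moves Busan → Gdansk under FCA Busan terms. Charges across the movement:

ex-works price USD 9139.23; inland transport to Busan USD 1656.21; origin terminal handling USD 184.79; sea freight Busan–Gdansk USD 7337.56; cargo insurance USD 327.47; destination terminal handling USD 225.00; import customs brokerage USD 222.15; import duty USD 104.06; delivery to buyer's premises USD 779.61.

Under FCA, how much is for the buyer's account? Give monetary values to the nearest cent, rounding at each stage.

Buyer's account: USD 9180.64

FCA: the seller delivers export-cleared goods to the carrier; the buyer bears costs from that point.
Seller's account: goods 9139.23 + inland to port 1656.21 = 10795.44
Buyer's account: origin terminal 184.79 + freight 7337.56 + insurance 327.47 + destination terminal 225.00 + brokerage 222.15 + duty 104.06 + delivery 779.61 = 9180.64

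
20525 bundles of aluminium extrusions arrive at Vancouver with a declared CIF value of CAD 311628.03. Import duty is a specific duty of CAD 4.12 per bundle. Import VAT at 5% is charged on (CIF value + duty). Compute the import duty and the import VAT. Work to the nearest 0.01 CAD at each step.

Import duty: CAD 84563.00; import VAT: CAD 19809.55

Import duty = 20525 × 4.12 = 84563.00
VAT base = CIF + duty = 311628.03 + 84563.00 = 396191.03
Import VAT = 396191.03 × 5% = 19809.55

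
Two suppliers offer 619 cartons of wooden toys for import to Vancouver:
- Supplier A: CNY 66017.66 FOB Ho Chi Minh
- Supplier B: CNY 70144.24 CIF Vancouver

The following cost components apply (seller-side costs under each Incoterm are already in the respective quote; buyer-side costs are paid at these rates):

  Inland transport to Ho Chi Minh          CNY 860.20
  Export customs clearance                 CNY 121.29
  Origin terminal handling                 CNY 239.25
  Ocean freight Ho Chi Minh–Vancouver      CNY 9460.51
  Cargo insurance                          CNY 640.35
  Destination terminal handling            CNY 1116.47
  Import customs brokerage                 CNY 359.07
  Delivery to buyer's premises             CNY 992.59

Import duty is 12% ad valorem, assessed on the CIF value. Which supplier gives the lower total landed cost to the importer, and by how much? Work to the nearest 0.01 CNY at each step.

Supplier A (FOB):
CIF value = FOB price + freight + insurance = 66017.66 + 9460.51 + 640.35 = 76118.52
Import duty = 76118.52 × 12% = 9134.22
Buyer bears (A): 9460.51 + 640.35 + 1116.47 + 359.07 + 992.59 = 12568.99
Landed cost (A) = invoice 66017.66 + 12568.99 + duty 9134.22 = 87720.87
Supplier B (CIF):
The CIF price already equals the CIF value: 70144.24
Import duty = 70144.24 × 12% = 8417.31
Buyer bears (B): 1116.47 + 359.07 + 992.59 = 2468.13
Landed cost (B) = invoice 70144.24 + 2468.13 + duty 8417.31 = 81029.68
Difference = |87720.87 − 81029.68| = 6691.19

Supplier B is cheaper by CNY 6691.19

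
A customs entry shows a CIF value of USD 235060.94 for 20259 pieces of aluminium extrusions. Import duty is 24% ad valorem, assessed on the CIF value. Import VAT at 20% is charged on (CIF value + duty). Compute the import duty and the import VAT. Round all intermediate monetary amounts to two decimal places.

Import duty = 235060.94 × 24% = 56414.63
VAT base = CIF + duty = 235060.94 + 56414.63 = 291475.57
Import VAT = 291475.57 × 20% = 58295.11

Import duty: USD 56414.63; import VAT: USD 58295.11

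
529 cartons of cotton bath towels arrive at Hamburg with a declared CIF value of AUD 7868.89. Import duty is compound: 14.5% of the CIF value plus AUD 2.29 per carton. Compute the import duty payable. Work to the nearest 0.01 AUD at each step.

Import duty: AUD 2352.40

Ad valorem component: 7868.89 × 14.5% = 1140.99
Specific component: 529 × 2.29 = 1211.41
Import duty = 1140.99 + 1211.41 = 2352.40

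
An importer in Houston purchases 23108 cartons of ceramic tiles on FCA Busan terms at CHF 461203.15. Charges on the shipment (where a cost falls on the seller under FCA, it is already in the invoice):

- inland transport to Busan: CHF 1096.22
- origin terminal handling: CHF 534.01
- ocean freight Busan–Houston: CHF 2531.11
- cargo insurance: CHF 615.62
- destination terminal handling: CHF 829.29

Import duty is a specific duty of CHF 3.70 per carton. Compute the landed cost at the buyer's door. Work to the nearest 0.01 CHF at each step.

Total landed cost: CHF 551212.78

FCA: the seller delivers export-cleared goods to the carrier; the buyer bears costs from that point.
Already in the invoice (seller's account under FCA): inland to port — exclude.
CIF value = FCA price + origin terminal + freight + insurance = 461203.15 + 534.01 + 2531.11 + 615.62 = 464883.89
Import duty = 23108 × 3.70 = 85499.60
Buyer bears: origin terminal 534.01 + freight 2531.11 + insurance 615.62 + destination terminal 829.29 + duty 85499.60 = 90009.63
Landed cost = invoice 461203.15 + 90009.63 = 551212.78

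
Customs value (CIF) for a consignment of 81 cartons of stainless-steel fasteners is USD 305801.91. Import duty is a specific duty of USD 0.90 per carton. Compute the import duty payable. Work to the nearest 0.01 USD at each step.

Import duty = 81 × 0.90 = 72.90

Import duty: USD 72.90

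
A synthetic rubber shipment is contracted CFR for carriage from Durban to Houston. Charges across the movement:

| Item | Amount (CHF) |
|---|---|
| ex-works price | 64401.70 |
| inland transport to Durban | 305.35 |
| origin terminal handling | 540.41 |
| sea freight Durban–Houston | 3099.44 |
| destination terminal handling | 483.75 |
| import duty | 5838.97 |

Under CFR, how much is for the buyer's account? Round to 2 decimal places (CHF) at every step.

CFR: the seller pays costs through ocean freight to the destination port, but not insurance.
Seller's account: goods 64401.70 + inland to port 305.35 + origin terminal 540.41 + freight 3099.44 = 68346.90
Buyer's account: destination terminal 483.75 + duty 5838.97 = 6322.72

Buyer's account: CHF 6322.72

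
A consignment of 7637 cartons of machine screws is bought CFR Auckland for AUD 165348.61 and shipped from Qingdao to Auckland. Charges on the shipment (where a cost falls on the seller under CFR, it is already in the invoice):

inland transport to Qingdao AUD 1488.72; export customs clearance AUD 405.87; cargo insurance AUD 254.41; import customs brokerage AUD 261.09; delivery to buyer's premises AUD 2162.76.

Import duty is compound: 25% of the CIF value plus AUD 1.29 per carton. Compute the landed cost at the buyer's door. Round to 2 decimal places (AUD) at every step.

CFR: the seller pays costs through ocean freight to the destination port, but not insurance.
Already in the invoice (seller's account under CFR): inland to port, export clearance — exclude.
CIF value = CFR price + insurance = 165348.61 + 254.41 = 165603.02
Ad valorem component: 165603.02 × 25% = 41400.76
Specific component: 7637 × 1.29 = 9851.73
Import duty = 41400.76 + 9851.73 = 51252.49
Buyer bears: insurance 254.41 + brokerage 261.09 + delivery 2162.76 + duty 51252.49 = 53930.75
Landed cost = invoice 165348.61 + 53930.75 = 219279.36

Total landed cost: AUD 219279.36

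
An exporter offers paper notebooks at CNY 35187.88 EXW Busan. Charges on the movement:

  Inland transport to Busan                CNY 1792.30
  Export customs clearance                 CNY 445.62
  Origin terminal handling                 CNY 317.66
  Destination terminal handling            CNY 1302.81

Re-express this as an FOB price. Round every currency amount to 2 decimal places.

Not relevant to the conversion: destination terminal — on the buyer under both terms; not part of either seller's price.
From EXW to FOB, the seller additionally bears: inland to port, export clearance, origin terminal.
FOB price = 35187.88 + 1792.30 + 445.62 + 317.66 = 37743.46

FOB price: CNY 37743.46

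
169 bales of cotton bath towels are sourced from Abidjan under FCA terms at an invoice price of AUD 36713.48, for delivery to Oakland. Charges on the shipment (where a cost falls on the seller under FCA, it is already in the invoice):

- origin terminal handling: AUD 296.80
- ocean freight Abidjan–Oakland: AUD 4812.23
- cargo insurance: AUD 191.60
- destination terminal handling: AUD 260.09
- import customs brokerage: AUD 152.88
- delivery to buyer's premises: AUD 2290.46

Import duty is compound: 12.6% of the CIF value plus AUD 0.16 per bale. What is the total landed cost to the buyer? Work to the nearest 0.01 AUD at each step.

FCA: the seller delivers export-cleared goods to the carrier; the buyer bears costs from that point.
CIF value = FCA price + origin terminal + freight + insurance = 36713.48 + 296.80 + 4812.23 + 191.60 = 42014.11
Ad valorem component: 42014.11 × 12.6% = 5293.78
Specific component: 169 × 0.16 = 27.04
Import duty = 5293.78 + 27.04 = 5320.82
Buyer bears: origin terminal 296.80 + freight 4812.23 + insurance 191.60 + destination terminal 260.09 + brokerage 152.88 + delivery 2290.46 + duty 5320.82 = 13324.88
Landed cost = invoice 36713.48 + 13324.88 = 50038.36

Total landed cost: AUD 50038.36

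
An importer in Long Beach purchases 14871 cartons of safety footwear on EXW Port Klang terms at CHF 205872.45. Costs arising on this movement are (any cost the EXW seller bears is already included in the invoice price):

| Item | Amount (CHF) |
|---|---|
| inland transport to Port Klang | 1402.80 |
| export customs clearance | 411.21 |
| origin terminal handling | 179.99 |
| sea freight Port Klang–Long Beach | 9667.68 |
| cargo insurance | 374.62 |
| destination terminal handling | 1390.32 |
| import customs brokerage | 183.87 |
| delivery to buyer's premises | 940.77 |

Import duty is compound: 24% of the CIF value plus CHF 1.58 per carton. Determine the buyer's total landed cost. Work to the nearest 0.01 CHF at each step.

EXW: the seller makes goods available at their premises; the buyer bears all onward costs.
CIF value = EXW price + inland to port + export clearance + origin terminal + freight + insurance = 205872.45 + 1402.80 + 411.21 + 179.99 + 9667.68 + 374.62 = 217908.75
Ad valorem component: 217908.75 × 24% = 52298.10
Specific component: 14871 × 1.58 = 23496.18
Import duty = 52298.10 + 23496.18 = 75794.28
Buyer bears: inland to port 1402.80 + export clearance 411.21 + origin terminal 179.99 + freight 9667.68 + insurance 374.62 + destination terminal 1390.32 + brokerage 183.87 + delivery 940.77 + duty 75794.28 = 90345.54
Landed cost = invoice 205872.45 + 90345.54 = 296217.99

Total landed cost: CHF 296217.99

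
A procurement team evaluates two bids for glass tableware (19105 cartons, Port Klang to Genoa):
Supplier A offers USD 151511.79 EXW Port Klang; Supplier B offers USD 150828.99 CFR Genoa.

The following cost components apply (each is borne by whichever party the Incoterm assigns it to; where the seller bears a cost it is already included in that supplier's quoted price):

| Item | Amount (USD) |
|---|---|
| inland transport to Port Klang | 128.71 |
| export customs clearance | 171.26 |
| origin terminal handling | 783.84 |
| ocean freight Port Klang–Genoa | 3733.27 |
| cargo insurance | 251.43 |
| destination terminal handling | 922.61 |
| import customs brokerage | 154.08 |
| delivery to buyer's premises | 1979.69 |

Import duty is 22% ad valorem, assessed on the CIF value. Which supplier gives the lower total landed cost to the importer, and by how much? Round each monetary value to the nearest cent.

Supplier B is cheaper by USD 6709.86

Supplier A (EXW):
CIF value = EXW price + inland to port + export clearance + origin terminal + freight + insurance = 151511.79 + 128.71 + 171.26 + 783.84 + 3733.27 + 251.43 = 156580.30
Import duty = 156580.30 × 22% = 34447.67
Buyer bears (A): 128.71 + 171.26 + 783.84 + 3733.27 + 251.43 + 922.61 + 154.08 + 1979.69 = 8124.89
Landed cost (A) = invoice 151511.79 + 8124.89 + duty 34447.67 = 194084.35
Supplier B (CFR):
CIF value = CFR price + insurance = 150828.99 + 251.43 = 151080.42
Import duty = 151080.42 × 22% = 33237.69
Buyer bears (B): 251.43 + 922.61 + 154.08 + 1979.69 = 3307.81
Landed cost (B) = invoice 150828.99 + 3307.81 + duty 33237.69 = 187374.49
Difference = |194084.35 − 187374.49| = 6709.86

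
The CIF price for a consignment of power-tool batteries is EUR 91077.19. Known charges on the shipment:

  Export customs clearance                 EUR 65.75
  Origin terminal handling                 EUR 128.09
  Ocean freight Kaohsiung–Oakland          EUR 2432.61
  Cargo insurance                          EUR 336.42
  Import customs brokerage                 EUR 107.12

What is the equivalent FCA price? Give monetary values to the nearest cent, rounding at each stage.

Not relevant to the conversion: export clearance — on the seller under both CIF and FCA; already in the CIF price and stays in the FCA price. brokerage — on the buyer under both terms; not part of either seller's price.
From CIF to FCA, the seller no longer bears: origin terminal, freight, insurance.
FCA price = 91077.19 − 128.09 − 2432.61 − 336.42 = 88180.07

FCA price: EUR 88180.07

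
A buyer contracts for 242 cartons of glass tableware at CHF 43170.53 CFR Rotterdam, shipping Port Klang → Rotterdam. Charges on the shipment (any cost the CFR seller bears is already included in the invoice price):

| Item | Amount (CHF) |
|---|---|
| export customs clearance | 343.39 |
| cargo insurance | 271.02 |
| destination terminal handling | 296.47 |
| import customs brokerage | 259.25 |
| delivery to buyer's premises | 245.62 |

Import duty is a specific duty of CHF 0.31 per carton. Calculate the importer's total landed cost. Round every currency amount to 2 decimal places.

CFR: the seller pays costs through ocean freight to the destination port, but not insurance.
Already in the invoice (seller's account under CFR): export clearance — exclude.
CIF value = CFR price + insurance = 43170.53 + 271.02 = 43441.55
Import duty = 242 × 0.31 = 75.02
Buyer bears: insurance 271.02 + destination terminal 296.47 + brokerage 259.25 + delivery 245.62 + duty 75.02 = 1147.38
Landed cost = invoice 43170.53 + 1147.38 = 44317.91

Total landed cost: CHF 44317.91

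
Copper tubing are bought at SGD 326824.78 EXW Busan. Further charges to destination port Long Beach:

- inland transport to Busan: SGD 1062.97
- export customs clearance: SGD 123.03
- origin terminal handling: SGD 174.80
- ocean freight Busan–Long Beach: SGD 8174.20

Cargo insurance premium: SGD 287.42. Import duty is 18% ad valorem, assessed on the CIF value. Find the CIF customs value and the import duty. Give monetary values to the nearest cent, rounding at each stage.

CIF = EXW price + pre-shipment costs + freight + insurance
CIF = 326824.78 + 1062.97 + 123.03 + 174.80 + 8174.20 + 287.42 = 336647.20
Import duty = 336647.20 × 18% = 60596.50

CIF value: SGD 336647.20; import duty: SGD 60596.50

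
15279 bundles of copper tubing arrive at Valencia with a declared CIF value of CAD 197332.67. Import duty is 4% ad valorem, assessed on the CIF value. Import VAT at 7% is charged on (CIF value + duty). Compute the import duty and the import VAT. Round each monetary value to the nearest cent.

Import duty: CAD 7893.31; import VAT: CAD 14365.82

Import duty = 197332.67 × 4% = 7893.31
VAT base = CIF + duty = 197332.67 + 7893.31 = 205225.98
Import VAT = 205225.98 × 7% = 14365.82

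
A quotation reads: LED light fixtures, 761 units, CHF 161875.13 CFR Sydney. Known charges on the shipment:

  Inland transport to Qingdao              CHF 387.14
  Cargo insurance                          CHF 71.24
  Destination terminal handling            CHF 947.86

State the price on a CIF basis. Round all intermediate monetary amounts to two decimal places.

Not relevant to the conversion: inland to port — on the seller under both CFR and CIF; already in the CFR price and stays in the CIF price. destination terminal — on the buyer under both terms; not part of either seller's price.
From CFR to CIF, the seller additionally bears: insurance.
CIF price = 161875.13 + 71.24 = 161946.37

CIF price: CHF 161946.37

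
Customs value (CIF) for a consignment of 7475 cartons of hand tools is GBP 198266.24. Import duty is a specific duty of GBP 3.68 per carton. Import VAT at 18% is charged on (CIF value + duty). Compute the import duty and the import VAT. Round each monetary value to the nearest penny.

Import duty = 7475 × 3.68 = 27508.00
VAT base = CIF + duty = 198266.24 + 27508.00 = 225774.24
Import VAT = 225774.24 × 18% = 40639.36

Import duty: GBP 27508.00; import VAT: GBP 40639.36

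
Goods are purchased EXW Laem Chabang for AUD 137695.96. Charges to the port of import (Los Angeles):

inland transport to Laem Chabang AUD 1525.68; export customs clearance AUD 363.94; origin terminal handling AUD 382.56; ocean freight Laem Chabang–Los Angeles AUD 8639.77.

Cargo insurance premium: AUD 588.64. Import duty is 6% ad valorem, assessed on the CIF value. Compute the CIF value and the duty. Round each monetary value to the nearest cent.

CIF = EXW price + pre-shipment costs + freight + insurance
CIF = 137695.96 + 1525.68 + 363.94 + 382.56 + 8639.77 + 588.64 = 149196.55
Import duty = 149196.55 × 6% = 8951.79

CIF value: AUD 149196.55; import duty: AUD 8951.79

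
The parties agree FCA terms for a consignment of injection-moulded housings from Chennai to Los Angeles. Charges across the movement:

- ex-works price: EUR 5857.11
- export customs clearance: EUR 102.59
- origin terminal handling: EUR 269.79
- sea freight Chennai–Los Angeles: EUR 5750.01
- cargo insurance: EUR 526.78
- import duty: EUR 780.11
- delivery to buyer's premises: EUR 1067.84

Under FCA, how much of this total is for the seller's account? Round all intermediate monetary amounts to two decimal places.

Seller's account: EUR 5959.70

FCA: the seller delivers export-cleared goods to the carrier; the buyer bears costs from that point.
Seller's account: goods 5857.11 + export clearance 102.59 = 5959.70
Buyer's account: origin terminal 269.79 + freight 5750.01 + insurance 526.78 + duty 780.11 + delivery 1067.84 = 8394.53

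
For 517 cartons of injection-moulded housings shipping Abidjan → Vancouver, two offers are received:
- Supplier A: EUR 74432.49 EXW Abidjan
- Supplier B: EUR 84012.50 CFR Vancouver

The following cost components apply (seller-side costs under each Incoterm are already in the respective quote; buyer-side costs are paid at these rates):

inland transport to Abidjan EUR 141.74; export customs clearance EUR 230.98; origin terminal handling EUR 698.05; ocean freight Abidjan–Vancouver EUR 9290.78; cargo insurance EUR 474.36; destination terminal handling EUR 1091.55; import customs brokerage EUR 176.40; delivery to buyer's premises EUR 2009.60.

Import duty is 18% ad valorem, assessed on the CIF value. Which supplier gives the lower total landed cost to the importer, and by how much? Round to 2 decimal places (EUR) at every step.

Supplier B is cheaper by EUR 922.22

Supplier A (EXW):
CIF value = EXW price + inland to port + export clearance + origin terminal + freight + insurance = 74432.49 + 141.74 + 230.98 + 698.05 + 9290.78 + 474.36 = 85268.40
Import duty = 85268.40 × 18% = 15348.31
Buyer bears (A): 141.74 + 230.98 + 698.05 + 9290.78 + 474.36 + 1091.55 + 176.40 + 2009.60 = 14113.46
Landed cost (A) = invoice 74432.49 + 14113.46 + duty 15348.31 = 103894.26
Supplier B (CFR):
CIF value = CFR price + insurance = 84012.50 + 474.36 = 84486.86
Import duty = 84486.86 × 18% = 15207.63
Buyer bears (B): 474.36 + 1091.55 + 176.40 + 2009.60 = 3751.91
Landed cost (B) = invoice 84012.50 + 3751.91 + duty 15207.63 = 102972.04
Difference = |103894.26 − 102972.04| = 922.22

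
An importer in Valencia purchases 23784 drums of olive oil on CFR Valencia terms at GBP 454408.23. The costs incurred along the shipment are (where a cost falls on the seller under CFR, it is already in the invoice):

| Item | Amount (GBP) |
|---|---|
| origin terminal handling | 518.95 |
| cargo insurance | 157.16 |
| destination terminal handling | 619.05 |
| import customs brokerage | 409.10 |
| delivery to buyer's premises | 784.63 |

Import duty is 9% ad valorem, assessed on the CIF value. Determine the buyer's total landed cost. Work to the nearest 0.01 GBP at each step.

Total landed cost: GBP 497289.06

CFR: the seller pays costs through ocean freight to the destination port, but not insurance.
Already in the invoice (seller's account under CFR): origin terminal — exclude.
CIF value = CFR price + insurance = 454408.23 + 157.16 = 454565.39
Import duty = 454565.39 × 9% = 40910.89
Buyer bears: insurance 157.16 + destination terminal 619.05 + brokerage 409.10 + delivery 784.63 + duty 40910.89 = 42880.83
Landed cost = invoice 454408.23 + 42880.83 = 497289.06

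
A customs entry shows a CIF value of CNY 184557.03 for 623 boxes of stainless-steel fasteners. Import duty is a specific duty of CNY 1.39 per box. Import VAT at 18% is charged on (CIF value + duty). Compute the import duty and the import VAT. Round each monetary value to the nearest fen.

Import duty: CNY 865.97; import VAT: CNY 33376.14

Import duty = 623 × 1.39 = 865.97
VAT base = CIF + duty = 184557.03 + 865.97 = 185423.00
Import VAT = 185423.00 × 18% = 33376.14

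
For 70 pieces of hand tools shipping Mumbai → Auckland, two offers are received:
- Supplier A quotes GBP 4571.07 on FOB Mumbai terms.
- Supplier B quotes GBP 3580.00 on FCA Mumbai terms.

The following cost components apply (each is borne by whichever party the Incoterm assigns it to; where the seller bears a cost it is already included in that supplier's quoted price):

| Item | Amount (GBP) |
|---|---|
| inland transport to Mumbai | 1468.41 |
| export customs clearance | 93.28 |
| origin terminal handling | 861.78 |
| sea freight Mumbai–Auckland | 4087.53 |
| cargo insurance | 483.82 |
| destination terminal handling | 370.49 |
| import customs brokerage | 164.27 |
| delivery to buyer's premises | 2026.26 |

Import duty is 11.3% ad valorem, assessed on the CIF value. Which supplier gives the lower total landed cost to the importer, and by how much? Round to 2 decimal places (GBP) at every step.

Supplier A (FOB):
CIF value = FOB price + freight + insurance = 4571.07 + 4087.53 + 483.82 = 9142.42
Import duty = 9142.42 × 11.3% = 1033.09
Buyer bears (A): 4087.53 + 483.82 + 370.49 + 164.27 + 2026.26 = 7132.37
Landed cost (A) = invoice 4571.07 + 7132.37 + duty 1033.09 = 12736.53
Supplier B (FCA):
CIF value = FCA price + origin terminal + freight + insurance = 3580.00 + 861.78 + 4087.53 + 483.82 = 9013.13
Import duty = 9013.13 × 11.3% = 1018.48
Buyer bears (B): 861.78 + 4087.53 + 483.82 + 370.49 + 164.27 + 2026.26 = 7994.15
Landed cost (B) = invoice 3580.00 + 7994.15 + duty 1018.48 = 12592.63
Difference = |12736.53 − 12592.63| = 143.90

Supplier B is cheaper by GBP 143.90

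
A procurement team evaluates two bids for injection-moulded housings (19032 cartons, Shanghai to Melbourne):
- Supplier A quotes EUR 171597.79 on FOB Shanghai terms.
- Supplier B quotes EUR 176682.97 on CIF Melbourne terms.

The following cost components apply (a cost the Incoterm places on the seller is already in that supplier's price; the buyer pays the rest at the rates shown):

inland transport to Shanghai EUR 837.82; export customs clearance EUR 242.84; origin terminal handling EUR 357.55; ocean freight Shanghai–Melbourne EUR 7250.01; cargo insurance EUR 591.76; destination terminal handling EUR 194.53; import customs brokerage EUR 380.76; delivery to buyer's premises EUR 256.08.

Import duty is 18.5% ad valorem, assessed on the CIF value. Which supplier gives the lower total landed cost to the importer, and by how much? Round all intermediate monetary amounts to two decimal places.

Supplier B is cheaper by EUR 3266.56

Supplier A (FOB):
CIF value = FOB price + freight + insurance = 171597.79 + 7250.01 + 591.76 = 179439.56
Import duty = 179439.56 × 18.5% = 33196.32
Buyer bears (A): 7250.01 + 591.76 + 194.53 + 380.76 + 256.08 = 8673.14
Landed cost (A) = invoice 171597.79 + 8673.14 + duty 33196.32 = 213467.25
Supplier B (CIF):
The CIF price already equals the CIF value: 176682.97
Import duty = 176682.97 × 18.5% = 32686.35
Buyer bears (B): 194.53 + 380.76 + 256.08 = 831.37
Landed cost (B) = invoice 176682.97 + 831.37 + duty 32686.35 = 210200.69
Difference = |213467.25 − 210200.69| = 3266.56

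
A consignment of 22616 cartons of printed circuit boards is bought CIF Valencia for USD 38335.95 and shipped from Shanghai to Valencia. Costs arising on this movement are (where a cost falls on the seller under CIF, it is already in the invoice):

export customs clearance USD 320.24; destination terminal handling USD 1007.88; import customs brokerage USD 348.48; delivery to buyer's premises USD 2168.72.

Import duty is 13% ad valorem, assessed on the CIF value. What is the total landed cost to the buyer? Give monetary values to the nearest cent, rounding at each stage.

CIF: the seller pays costs through ocean freight and marine insurance to the destination port.
Already in the invoice (seller's account under CIF): export clearance — exclude.
The CIF price already equals the CIF value: 38335.95
Import duty = 38335.95 × 13% = 4983.67
Buyer bears: destination terminal 1007.88 + brokerage 348.48 + delivery 2168.72 + duty 4983.67 = 8508.75
Landed cost = invoice 38335.95 + 8508.75 = 46844.70

Total landed cost: USD 46844.70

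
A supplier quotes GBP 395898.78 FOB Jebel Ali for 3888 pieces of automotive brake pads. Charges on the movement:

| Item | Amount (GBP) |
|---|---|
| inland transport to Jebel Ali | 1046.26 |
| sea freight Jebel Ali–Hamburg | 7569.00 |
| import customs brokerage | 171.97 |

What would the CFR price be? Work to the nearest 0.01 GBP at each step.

CFR price: GBP 403467.78

Not relevant to the conversion: inland to port — on the seller under both FOB and CFR; already in the FOB price and stays in the CFR price. brokerage — on the buyer under both terms; not part of either seller's price.
From FOB to CFR, the seller additionally bears: freight.
CFR price = 395898.78 + 7569.00 = 403467.78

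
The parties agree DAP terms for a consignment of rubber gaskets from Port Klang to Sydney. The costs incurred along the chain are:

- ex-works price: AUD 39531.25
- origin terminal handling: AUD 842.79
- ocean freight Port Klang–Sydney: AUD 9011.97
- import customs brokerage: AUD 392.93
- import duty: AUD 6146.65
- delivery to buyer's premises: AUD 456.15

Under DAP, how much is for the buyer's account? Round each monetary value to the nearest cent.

DAP: the seller bears all costs to the named destination except import duty and clearance.
Seller's account: goods 39531.25 + origin terminal 842.79 + freight 9011.97 + delivery 456.15 = 49842.16
Buyer's account: brokerage 392.93 + duty 6146.65 = 6539.58

Buyer's account: AUD 6539.58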